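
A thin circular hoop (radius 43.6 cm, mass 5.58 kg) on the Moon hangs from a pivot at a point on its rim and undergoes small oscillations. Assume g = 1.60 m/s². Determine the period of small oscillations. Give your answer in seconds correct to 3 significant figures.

4.64 s

I_cm = mr² = 1.061 kg·m². The pivot is at distance d = 0.436 m from the centre of mass.
By the parallel-axis theorem, I = I_cm + md² = 1.061 + 1.061 = 2.121 kg·m².
T = 2π√(I/(mgd)) = 2π√(2.121/(5.58 × 1.60 × 0.436)) = 4.64 s.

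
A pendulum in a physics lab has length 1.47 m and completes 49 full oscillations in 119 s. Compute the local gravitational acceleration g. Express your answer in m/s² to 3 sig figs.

9.84 m/s²

T = 119/49 = 2.429 s.
From T = 2π√(L/g), g = 4π²L/T² = 4π² × 1.47/2.429² = 9.84 m/s².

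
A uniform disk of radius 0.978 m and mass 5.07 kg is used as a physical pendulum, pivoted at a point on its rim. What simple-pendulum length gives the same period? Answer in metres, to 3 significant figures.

The equivalent simple-pendulum length is L_eq = I/(md), where I is about the pivot and d = 0.9780 m.
I_cm = ½mR² = 2.425 kg·m², so I = I_cm + md² = 2.425 + 4.849 = 7.274 kg·m².
L_eq = 7.274/(5.07 × 0.9780) = 1.47 m.

1.47 m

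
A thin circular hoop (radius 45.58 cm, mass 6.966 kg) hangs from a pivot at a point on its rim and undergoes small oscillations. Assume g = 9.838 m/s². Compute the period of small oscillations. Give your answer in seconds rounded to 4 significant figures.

1.913 s

I_cm = mr² = 1.4472 kg·m². The pivot is at distance d = 0.4558 m from the centre of mass.
By the parallel-axis theorem, I = I_cm + md² = 1.4472 + 1.4472 = 2.8944 kg·m².
T = 2π√(I/(mgd)) = 2π√(2.8944/(6.966 × 9.838 × 0.4558)) = 1.913 s.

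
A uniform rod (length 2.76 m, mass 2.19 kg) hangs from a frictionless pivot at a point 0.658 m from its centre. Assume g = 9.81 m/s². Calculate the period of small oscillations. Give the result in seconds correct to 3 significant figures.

2.56 s

For a physical pendulum T = 2π√(I/(mgd)), with d = 0.6580 m from pivot to centre of mass.
I_cm = mL²/12 = 2.19 × 2.76²/12 = 1.390 kg·m²; I = I_cm + md² = 1.390 + 2.19 × 0.6580² = 2.338 kg·m².
T = 2π√(2.338/(2.19 × 9.81 × 0.6580)) = 2.56 s.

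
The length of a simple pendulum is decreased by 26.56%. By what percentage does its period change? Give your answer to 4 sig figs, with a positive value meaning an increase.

T ∝ √L, so T'/T = √(0.73440) = 0.85697.
Percentage change in T = (0.85697 − 1) × 100% = -14.30%.

-14.30%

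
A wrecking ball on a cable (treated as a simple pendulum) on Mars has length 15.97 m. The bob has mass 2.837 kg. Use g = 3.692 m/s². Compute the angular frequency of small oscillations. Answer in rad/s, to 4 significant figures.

0.4808 rad/s

ω = √(g/L) = √(3.692/15.97) = 0.4808 rad/s.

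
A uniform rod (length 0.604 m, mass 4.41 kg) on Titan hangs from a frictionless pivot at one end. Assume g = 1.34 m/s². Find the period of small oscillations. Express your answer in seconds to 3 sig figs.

3.44 s

For a physical pendulum T = 2π√(I/(mgd)), with d = 0.3020 m from pivot to centre of mass.
I_cm = mL²/12 = 4.41 × 0.604²/12 = 0.1341 kg·m²; I = I_cm + md² = 0.1341 + 4.41 × 0.3020² = 0.5363 kg·m².
T = 2π√(0.5363/(4.41 × 1.34 × 0.3020)) = 3.44 s.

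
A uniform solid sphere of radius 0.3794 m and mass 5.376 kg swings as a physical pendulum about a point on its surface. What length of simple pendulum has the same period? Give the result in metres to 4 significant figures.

0.5312 m

The equivalent simple-pendulum length is L_eq = I/(md), where I is about the pivot and d = 0.37940 m.
I_cm = (2/5)mR² = 0.30954 kg·m², so I = I_cm + md² = 0.30954 + 0.77384 = 1.0834 kg·m².
L_eq = 1.0834/(5.376 × 0.37940) = 0.5312 m.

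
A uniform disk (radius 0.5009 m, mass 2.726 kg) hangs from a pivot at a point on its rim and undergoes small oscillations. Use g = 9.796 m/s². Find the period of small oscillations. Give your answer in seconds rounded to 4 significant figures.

I_cm = ½mr² = 0.34198 kg·m². The pivot is at distance d = 0.5009 m from the centre of mass.
By the parallel-axis theorem, I = I_cm + md² = 0.34198 + 0.68396 = 1.0259 kg·m².
T = 2π√(I/(mgd)) = 2π√(1.0259/(2.726 × 9.796 × 0.5009)) = 1.740 s.

1.740 s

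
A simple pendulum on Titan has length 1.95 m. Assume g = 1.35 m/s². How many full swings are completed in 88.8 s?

T = 2π√(L/g) = 2π√(1.95/1.35) = 7.551 s.
Number of complete oscillations = ⌊88.8/7.551⌋ = ⌊11.76⌋ = 11.

11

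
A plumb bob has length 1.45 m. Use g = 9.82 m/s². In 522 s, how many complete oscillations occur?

216

T = 2π√(L/g) = 2π√(1.45/9.82) = 2.414 s.
Number of complete oscillations = ⌊522/2.414⌋ = ⌊216.2⌋ = 216.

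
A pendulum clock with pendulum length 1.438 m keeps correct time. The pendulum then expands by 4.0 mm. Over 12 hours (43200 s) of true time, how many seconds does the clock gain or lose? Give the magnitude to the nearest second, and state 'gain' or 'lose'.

lose 60 s

T ∝ √L, so T'/T = √(1.44200/1.438) = 1.00139.
In 43200 s of true time the clock registers 43200/1.00139 = 43140.0 s, so it loses 60 s.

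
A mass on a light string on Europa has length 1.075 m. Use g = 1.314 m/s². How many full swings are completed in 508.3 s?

89

T = 2π√(L/g) = 2π√(1.075/1.314) = 5.6831 s.
Number of complete oscillations = ⌊508.3/5.6831⌋ = ⌊89.440⌋ = 89.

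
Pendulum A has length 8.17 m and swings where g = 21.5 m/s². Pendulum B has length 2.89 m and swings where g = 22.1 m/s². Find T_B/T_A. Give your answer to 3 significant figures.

0.587

T = 2π√(L/g), so T_B/T_A = √((L_B/g_B)/(L_A/g_A)) = √((2.89/22.1)/(8.17/21.5)) = 0.587.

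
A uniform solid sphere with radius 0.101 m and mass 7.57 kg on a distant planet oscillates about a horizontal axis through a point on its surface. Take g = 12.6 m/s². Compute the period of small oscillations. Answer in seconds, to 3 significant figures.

0.666 s

I_cm = (2/5)mr² = 0.03089 kg·m². The pivot is at distance d = 0.101 m from the centre of mass.
By the parallel-axis theorem, I = I_cm + md² = 0.03089 + 0.07722 = 0.1081 kg·m².
T = 2π√(I/(mgd)) = 2π√(0.1081/(7.57 × 12.6 × 0.101)) = 0.666 s.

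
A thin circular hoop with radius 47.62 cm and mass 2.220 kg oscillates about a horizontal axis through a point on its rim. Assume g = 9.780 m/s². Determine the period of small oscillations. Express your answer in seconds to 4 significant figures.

1.961 s

I_cm = mr² = 0.50342 kg·m². The pivot is at distance d = 0.4762 m from the centre of mass.
By the parallel-axis theorem, I = I_cm + md² = 0.50342 + 0.50342 = 1.0068 kg·m².
T = 2π√(I/(mgd)) = 2π√(1.0068/(2.220 × 9.780 × 0.4762)) = 1.961 s.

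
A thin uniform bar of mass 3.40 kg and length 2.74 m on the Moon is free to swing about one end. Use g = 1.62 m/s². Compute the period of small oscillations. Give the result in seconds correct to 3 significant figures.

6.67 s

For a physical pendulum T = 2π√(I/(mgd)), with d = 1.370 m from pivot to centre of mass.
I_cm = mL²/12 = 3.40 × 2.74²/12 = 2.127 kg·m²; I = I_cm + md² = 2.127 + 3.40 × 1.370² = 8.509 kg·m².
T = 2π√(8.509/(3.40 × 1.62 × 1.370)) = 6.67 s.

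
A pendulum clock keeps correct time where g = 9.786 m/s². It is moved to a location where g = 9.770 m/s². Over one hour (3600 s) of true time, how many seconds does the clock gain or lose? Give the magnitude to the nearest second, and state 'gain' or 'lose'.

The clock's period scales as T ∝ 1/√g, so T'/T = √(9.786/9.770) = 1.00082.
In 3600 s of true time the clock registers 3600/1.00082 = 3597.1 s, so it loses 3 s.

lose 3 s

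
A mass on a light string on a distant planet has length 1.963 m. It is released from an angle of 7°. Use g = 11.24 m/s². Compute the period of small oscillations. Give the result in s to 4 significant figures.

2.626 s

T = 2π√(L/g) = 2π√(1.963/11.24) = 2π × 0.41790 = 2.626 s.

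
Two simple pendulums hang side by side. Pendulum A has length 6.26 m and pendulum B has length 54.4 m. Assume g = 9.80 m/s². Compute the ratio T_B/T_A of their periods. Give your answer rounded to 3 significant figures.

2.95

T ∝ √L, so T_B/T_A = √(L_B/L_A) = √(54.4/6.26) = 2.95.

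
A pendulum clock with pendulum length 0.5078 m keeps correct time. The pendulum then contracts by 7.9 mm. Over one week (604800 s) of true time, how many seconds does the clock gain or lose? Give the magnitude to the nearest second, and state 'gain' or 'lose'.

T ∝ √L, so T'/T = √(0.49990/0.5078) = 0.992191.
In 604800 s of true time the clock registers 604800/0.992191 = 609560.1 s, so it gains 4760 s.

gain 4760 s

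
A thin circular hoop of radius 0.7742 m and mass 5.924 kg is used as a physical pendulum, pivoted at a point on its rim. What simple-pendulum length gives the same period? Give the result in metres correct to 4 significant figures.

The equivalent simple-pendulum length is L_eq = I/(md), where I is about the pivot and d = 0.77420 m.
I_cm = mR² = 3.5508 kg·m², so I = I_cm + md² = 3.5508 + 3.5508 = 7.1015 kg·m².
L_eq = 7.1015/(5.924 × 0.77420) = 1.548 m.

1.548 m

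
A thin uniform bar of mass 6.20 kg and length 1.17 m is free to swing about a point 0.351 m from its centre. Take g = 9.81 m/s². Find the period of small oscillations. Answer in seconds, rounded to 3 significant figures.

For a physical pendulum T = 2π√(I/(mgd)), with d = 0.3510 m from pivot to centre of mass.
I_cm = mL²/12 = 6.20 × 1.17²/12 = 0.7073 kg·m²; I = I_cm + md² = 0.7073 + 6.20 × 0.3510² = 1.471 kg·m².
T = 2π√(1.471/(6.20 × 9.81 × 0.3510)) = 1.65 s.

1.65 s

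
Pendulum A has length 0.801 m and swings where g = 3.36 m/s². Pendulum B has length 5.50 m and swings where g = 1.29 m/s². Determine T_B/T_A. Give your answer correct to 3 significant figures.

T = 2π√(L/g), so T_B/T_A = √((L_B/g_B)/(L_A/g_A)) = √((5.50/1.29)/(0.801/3.36)) = 4.23.

4.23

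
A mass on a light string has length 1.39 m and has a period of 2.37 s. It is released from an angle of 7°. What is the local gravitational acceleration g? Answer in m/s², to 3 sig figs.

From T = 2π√(L/g), g = 4π²L/T² = 4π² × 1.39/2.370² = 9.77 m/s².

9.77 m/s²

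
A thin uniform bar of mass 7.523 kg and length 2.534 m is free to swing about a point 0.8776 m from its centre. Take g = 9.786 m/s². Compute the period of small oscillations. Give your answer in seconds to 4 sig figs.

2.450 s

For a physical pendulum T = 2π√(I/(mgd)), with d = 0.87760 m from pivot to centre of mass.
I_cm = mL²/12 = 7.523 × 2.534²/12 = 4.0255 kg·m²; I = I_cm + md² = 4.0255 + 7.523 × 0.87760² = 9.8196 kg·m².
T = 2π√(9.8196/(7.523 × 9.786 × 0.87760)) = 2.450 s.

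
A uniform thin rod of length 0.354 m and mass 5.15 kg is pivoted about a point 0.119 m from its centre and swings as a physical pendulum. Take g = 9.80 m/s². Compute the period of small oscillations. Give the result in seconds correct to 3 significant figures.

For a physical pendulum T = 2π√(I/(mgd)), with d = 0.1190 m from pivot to centre of mass.
I_cm = mL²/12 = 5.15 × 0.354²/12 = 0.05378 kg·m²; I = I_cm + md² = 0.05378 + 5.15 × 0.1190² = 0.1267 kg·m².
T = 2π√(0.1267/(5.15 × 9.80 × 0.1190)) = 0.913 s.

0.913 s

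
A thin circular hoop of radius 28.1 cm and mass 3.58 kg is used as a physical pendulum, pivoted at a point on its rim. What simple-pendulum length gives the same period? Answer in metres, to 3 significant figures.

0.562 m

The equivalent simple-pendulum length is L_eq = I/(md), where I is about the pivot and d = 0.2810 m.
I_cm = mR² = 0.2827 kg·m², so I = I_cm + md² = 0.2827 + 0.2827 = 0.5654 kg·m².
L_eq = 0.5654/(3.58 × 0.2810) = 0.562 m.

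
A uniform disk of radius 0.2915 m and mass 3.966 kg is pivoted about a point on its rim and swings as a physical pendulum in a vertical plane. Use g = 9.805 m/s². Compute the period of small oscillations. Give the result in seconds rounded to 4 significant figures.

I_cm = ½mr² = 0.16850 kg·m². The pivot is at distance d = 0.2915 m from the centre of mass.
By the parallel-axis theorem, I = I_cm + md² = 0.16850 + 0.33700 = 0.50550 kg·m².
T = 2π√(I/(mgd)) = 2π√(0.50550/(3.966 × 9.805 × 0.2915)) = 1.327 s.

1.327 s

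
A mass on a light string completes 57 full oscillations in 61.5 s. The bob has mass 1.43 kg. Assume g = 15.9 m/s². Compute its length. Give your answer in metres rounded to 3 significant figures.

T = 61.5/57 = 1.079 s.
From T = 2π√(L/g), L = gT²/(4π²) = 15.9 × 1.079²/(4π²) = 0.469 m.

0.469 m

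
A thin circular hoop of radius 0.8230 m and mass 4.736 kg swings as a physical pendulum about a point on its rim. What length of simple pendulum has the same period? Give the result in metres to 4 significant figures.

1.646 m

The equivalent simple-pendulum length is L_eq = I/(md), where I is about the pivot and d = 0.82300 m.
I_cm = mR² = 3.2078 kg·m², so I = I_cm + md² = 3.2078 + 3.2078 = 6.4157 kg·m².
L_eq = 6.4157/(4.736 × 0.82300) = 1.646 m.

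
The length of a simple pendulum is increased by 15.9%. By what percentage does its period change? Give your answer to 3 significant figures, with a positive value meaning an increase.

T ∝ √L, so T'/T = √(1.159) = 1.077.
Percentage change in T = (1.077 − 1) × 100% = 7.66%.

7.66%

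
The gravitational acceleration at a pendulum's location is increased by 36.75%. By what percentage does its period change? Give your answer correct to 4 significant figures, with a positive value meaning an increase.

-14.49%

T ∝ 1/√g, so T'/T = 1/√(1.3675) = 0.85514.
Percentage change in T = (0.85514 − 1) × 100% = -14.49%.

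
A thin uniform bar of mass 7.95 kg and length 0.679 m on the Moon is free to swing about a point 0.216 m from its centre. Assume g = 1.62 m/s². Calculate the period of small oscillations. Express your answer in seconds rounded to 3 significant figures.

3.10 s

For a physical pendulum T = 2π√(I/(mgd)), with d = 0.2160 m from pivot to centre of mass.
I_cm = mL²/12 = 7.95 × 0.679²/12 = 0.3054 kg·m²; I = I_cm + md² = 0.3054 + 7.95 × 0.2160² = 0.6764 kg·m².
T = 2π√(0.6764/(7.95 × 1.62 × 0.2160)) = 3.10 s.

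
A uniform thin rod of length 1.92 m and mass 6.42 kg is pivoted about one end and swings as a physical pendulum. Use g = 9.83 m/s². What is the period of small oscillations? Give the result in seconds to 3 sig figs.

2.27 s

For a physical pendulum T = 2π√(I/(mgd)), with d = 0.9600 m from pivot to centre of mass.
I_cm = mL²/12 = 6.42 × 1.92²/12 = 1.972 kg·m²; I = I_cm + md² = 1.972 + 6.42 × 0.9600² = 7.889 kg·m².
T = 2π√(7.889/(6.42 × 9.83 × 0.9600)) = 2.27 s.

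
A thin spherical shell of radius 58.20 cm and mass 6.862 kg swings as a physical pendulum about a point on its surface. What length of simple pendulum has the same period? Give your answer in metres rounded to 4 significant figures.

0.9700 m

The equivalent simple-pendulum length is L_eq = I/(md), where I is about the pivot and d = 0.58200 m.
I_cm = (2/3)mR² = 1.5495 kg·m², so I = I_cm + md² = 1.5495 + 2.3243 = 3.8739 kg·m².
L_eq = 3.8739/(6.862 × 0.58200) = 0.9700 m.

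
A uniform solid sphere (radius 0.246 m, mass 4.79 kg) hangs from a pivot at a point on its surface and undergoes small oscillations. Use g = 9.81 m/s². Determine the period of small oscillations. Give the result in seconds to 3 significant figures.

1.18 s

I_cm = (2/5)mr² = 0.1159 kg·m². The pivot is at distance d = 0.246 m from the centre of mass.
By the parallel-axis theorem, I = I_cm + md² = 0.1159 + 0.2899 = 0.4058 kg·m².
T = 2π√(I/(mgd)) = 2π√(0.4058/(4.79 × 9.81 × 0.246)) = 1.18 s.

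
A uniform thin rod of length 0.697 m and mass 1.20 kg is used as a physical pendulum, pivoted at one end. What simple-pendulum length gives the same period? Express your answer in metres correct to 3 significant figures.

The equivalent simple-pendulum length is L_eq = I/(md), where I is about the pivot and d = 0.3485 m.
I_cm = (1/12)mL² = 0.04858 kg·m², so I = I_cm + md² = 0.04858 + 0.1457 = 0.1943 kg·m².
L_eq = 0.1943/(1.20 × 0.3485) = 0.465 m.

0.465 m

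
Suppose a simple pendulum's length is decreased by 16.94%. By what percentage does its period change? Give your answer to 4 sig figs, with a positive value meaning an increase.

T ∝ √L, so T'/T = √(0.83060) = 0.91137.
Percentage change in T = (0.91137 − 1) × 100% = -8.863%.

-8.863%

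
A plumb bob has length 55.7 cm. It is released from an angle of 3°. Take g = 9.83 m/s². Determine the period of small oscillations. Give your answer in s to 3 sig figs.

1.50 s

T = 2π√(L/g) = 2π√(0.557/9.83) = 2π × 0.2380 = 1.50 s.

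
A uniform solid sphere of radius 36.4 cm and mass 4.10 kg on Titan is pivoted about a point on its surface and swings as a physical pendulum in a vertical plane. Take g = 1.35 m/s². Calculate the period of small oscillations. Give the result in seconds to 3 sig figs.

I_cm = (2/5)mr² = 0.2173 kg·m². The pivot is at distance d = 0.364 m from the centre of mass.
By the parallel-axis theorem, I = I_cm + md² = 0.2173 + 0.5432 = 0.7605 kg·m².
T = 2π√(I/(mgd)) = 2π√(0.7605/(4.10 × 1.35 × 0.364)) = 3.86 s.

3.86 s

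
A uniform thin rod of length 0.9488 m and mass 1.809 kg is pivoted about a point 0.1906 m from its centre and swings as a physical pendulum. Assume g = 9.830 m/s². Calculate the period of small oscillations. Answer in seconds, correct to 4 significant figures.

1.532 s

For a physical pendulum T = 2π√(I/(mgd)), with d = 0.19060 m from pivot to centre of mass.
I_cm = mL²/12 = 1.809 × 0.9488²/12 = 0.13571 kg·m²; I = I_cm + md² = 0.13571 + 1.809 × 0.19060² = 0.20143 kg·m².
T = 2π√(0.20143/(1.809 × 9.830 × 0.19060)) = 1.532 s.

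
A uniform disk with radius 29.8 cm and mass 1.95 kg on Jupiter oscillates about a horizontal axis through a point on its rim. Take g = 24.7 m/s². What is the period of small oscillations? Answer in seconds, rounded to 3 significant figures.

I_cm = ½mr² = 0.08658 kg·m². The pivot is at distance d = 0.298 m from the centre of mass.
By the parallel-axis theorem, I = I_cm + md² = 0.08658 + 0.1732 = 0.2598 kg·m².
T = 2π√(I/(mgd)) = 2π√(0.2598/(1.95 × 24.7 × 0.298)) = 0.845 s.

0.845 s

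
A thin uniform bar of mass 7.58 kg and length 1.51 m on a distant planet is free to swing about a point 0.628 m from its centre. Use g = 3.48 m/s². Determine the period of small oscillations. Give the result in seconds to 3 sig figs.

For a physical pendulum T = 2π√(I/(mgd)), with d = 0.6280 m from pivot to centre of mass.
I_cm = mL²/12 = 7.58 × 1.51²/12 = 1.440 kg·m²; I = I_cm + md² = 1.440 + 7.58 × 0.6280² = 4.430 kg·m².
T = 2π√(4.430/(7.58 × 3.48 × 0.6280)) = 3.25 s.

3.25 s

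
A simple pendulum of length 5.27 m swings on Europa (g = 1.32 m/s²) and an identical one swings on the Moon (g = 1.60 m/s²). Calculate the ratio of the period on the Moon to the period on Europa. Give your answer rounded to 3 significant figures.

T ∝ 1/√g, so T₂/T₁ = √(g₁/g₂) = √(1.32/1.60) = 0.908.

0.908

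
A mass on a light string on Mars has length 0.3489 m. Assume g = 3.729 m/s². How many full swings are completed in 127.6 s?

T = 2π√(L/g) = 2π√(0.3489/3.729) = 1.9219 s.
Number of complete oscillations = ⌊127.6/1.9219⌋ = ⌊66.392⌋ = 66.

66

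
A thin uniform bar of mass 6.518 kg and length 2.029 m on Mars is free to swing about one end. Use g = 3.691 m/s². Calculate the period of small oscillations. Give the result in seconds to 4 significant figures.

For a physical pendulum T = 2π√(I/(mgd)), with d = 1.0145 m from pivot to centre of mass.
I_cm = mL²/12 = 6.518 × 2.029²/12 = 2.2361 kg·m²; I = I_cm + md² = 2.2361 + 6.518 × 1.0145² = 8.9445 kg·m².
T = 2π√(8.9445/(6.518 × 3.691 × 1.0145)) = 3.804 s.

3.804 s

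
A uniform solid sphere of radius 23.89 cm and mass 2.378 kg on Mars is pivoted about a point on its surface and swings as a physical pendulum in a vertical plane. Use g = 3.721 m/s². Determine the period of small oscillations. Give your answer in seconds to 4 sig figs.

1.884 s

I_cm = (2/5)mr² = 0.054288 kg·m². The pivot is at distance d = 0.2389 m from the centre of mass.
By the parallel-axis theorem, I = I_cm + md² = 0.054288 + 0.13572 = 0.19001 kg·m².
T = 2π√(I/(mgd)) = 2π√(0.19001/(2.378 × 3.721 × 0.2389)) = 1.884 s.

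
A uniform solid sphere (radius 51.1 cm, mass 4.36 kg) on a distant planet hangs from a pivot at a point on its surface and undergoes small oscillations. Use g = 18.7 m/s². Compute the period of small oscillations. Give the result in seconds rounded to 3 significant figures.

I_cm = (2/5)mr² = 0.4554 kg·m². The pivot is at distance d = 0.511 m from the centre of mass.
By the parallel-axis theorem, I = I_cm + md² = 0.4554 + 1.138 = 1.594 kg·m².
T = 2π√(I/(mgd)) = 2π√(1.594/(4.36 × 18.7 × 0.511)) = 1.23 s.

1.23 s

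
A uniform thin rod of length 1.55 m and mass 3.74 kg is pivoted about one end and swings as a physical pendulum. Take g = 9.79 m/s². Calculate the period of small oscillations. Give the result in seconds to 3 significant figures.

2.04 s

For a physical pendulum T = 2π√(I/(mgd)), with d = 0.7750 m from pivot to centre of mass.
I_cm = mL²/12 = 3.74 × 1.55²/12 = 0.7488 kg·m²; I = I_cm + md² = 0.7488 + 3.74 × 0.7750² = 2.995 kg·m².
T = 2π√(2.995/(3.74 × 9.79 × 0.7750)) = 2.04 s.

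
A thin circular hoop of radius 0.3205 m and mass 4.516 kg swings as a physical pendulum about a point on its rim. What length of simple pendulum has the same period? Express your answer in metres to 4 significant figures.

0.6410 m

The equivalent simple-pendulum length is L_eq = I/(md), where I is about the pivot and d = 0.32050 m.
I_cm = mR² = 0.46388 kg·m², so I = I_cm + md² = 0.46388 + 0.46388 = 0.92777 kg·m².
L_eq = 0.92777/(4.516 × 0.32050) = 0.6410 m.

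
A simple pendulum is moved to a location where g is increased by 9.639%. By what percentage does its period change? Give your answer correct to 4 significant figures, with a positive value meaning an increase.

T ∝ 1/√g, so T'/T = 1/√(1.0964) = 0.95503.
Percentage change in T = (0.95503 − 1) × 100% = -4.497%.

-4.497%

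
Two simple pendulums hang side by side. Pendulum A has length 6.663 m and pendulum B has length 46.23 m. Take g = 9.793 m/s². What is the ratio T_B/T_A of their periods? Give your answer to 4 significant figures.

2.634

T ∝ √L, so T_B/T_A = √(L_B/L_A) = √(46.23/6.663) = 2.634.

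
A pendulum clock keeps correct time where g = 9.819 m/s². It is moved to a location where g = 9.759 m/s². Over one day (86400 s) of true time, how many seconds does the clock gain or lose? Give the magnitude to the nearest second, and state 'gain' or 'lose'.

The clock's period scales as T ∝ 1/√g, so T'/T = √(9.819/9.759) = 1.00307.
In 86400 s of true time the clock registers 86400/1.00307 = 86135.6 s, so it loses 264 s.

lose 264 s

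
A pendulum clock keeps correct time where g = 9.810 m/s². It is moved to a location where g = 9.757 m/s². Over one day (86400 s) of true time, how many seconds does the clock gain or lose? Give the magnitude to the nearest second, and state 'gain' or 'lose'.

The clock's period scales as T ∝ 1/√g, so T'/T = √(9.810/9.757) = 1.00271.
In 86400 s of true time the clock registers 86400/1.00271 = 86166.3 s, so it loses 234 s.

lose 234 s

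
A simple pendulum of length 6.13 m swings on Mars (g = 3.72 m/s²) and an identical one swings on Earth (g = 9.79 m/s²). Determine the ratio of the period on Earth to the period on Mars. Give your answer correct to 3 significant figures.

T ∝ 1/√g, so T₂/T₁ = √(g₁/g₂) = √(3.72/9.79) = 0.616.

0.616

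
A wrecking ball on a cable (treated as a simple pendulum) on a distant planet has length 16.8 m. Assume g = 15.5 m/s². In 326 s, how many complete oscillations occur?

49

T = 2π√(L/g) = 2π√(16.8/15.5) = 6.541 s.
Number of complete oscillations = ⌊326/6.541⌋ = ⌊49.84⌋ = 49.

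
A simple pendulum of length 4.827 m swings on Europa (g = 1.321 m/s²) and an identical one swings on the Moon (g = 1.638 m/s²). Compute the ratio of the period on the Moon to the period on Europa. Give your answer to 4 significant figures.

T ∝ 1/√g, so T₂/T₁ = √(g₁/g₂) = √(1.321/1.638) = 0.8980.

0.8980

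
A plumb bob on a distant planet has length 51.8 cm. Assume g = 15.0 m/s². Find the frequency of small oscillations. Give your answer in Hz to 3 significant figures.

0.856 Hz

T = 2π√(L/g) = 2π√(0.518/15.0) = 1.168 s, so f = 1/T = 0.856 Hz.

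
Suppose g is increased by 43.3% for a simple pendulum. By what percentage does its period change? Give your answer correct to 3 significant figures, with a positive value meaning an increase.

T ∝ 1/√g, so T'/T = 1/√(1.433) = 0.8354.
Percentage change in T = (0.8354 − 1) × 100% = -16.5%.

-16.5%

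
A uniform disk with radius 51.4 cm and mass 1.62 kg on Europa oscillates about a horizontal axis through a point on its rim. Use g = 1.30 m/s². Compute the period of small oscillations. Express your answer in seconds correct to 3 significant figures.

I_cm = ½mr² = 0.2140 kg·m². The pivot is at distance d = 0.514 m from the centre of mass.
By the parallel-axis theorem, I = I_cm + md² = 0.2140 + 0.4280 = 0.6420 kg·m².
T = 2π√(I/(mgd)) = 2π√(0.6420/(1.62 × 1.30 × 0.514)) = 4.84 s.

4.84 s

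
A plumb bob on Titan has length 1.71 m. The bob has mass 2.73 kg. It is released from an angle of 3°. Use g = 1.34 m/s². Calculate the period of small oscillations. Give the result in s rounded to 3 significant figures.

7.10 s

T = 2π√(L/g) = 2π√(1.71/1.34) = 2π × 1.130 = 7.10 s.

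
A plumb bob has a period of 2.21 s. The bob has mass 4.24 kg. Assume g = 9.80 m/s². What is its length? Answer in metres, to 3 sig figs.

1.21 m

From T = 2π√(L/g), L = gT²/(4π²) = 9.80 × 2.210²/(4π²) = 1.21 m.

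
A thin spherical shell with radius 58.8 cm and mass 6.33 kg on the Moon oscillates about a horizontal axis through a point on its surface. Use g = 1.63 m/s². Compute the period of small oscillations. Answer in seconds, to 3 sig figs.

4.87 s

I_cm = (2/3)mr² = 1.459 kg·m². The pivot is at distance d = 0.588 m from the centre of mass.
By the parallel-axis theorem, I = I_cm + md² = 1.459 + 2.189 = 3.648 kg·m².
T = 2π√(I/(mgd)) = 2π√(3.648/(6.33 × 1.63 × 0.588)) = 4.87 s.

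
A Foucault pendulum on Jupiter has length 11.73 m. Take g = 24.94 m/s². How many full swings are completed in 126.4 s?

29

T = 2π√(L/g) = 2π√(11.73/24.94) = 4.3090 s.
Number of complete oscillations = ⌊126.4/4.3090⌋ = ⌊29.334⌋ = 29.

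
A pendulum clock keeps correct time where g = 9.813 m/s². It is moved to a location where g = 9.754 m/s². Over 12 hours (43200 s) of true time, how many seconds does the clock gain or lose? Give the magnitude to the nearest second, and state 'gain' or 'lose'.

lose 130 s

The clock's period scales as T ∝ 1/√g, so T'/T = √(9.813/9.754) = 1.00302.
In 43200 s of true time the clock registers 43200/1.00302 = 43069.9 s, so it loses 130 s.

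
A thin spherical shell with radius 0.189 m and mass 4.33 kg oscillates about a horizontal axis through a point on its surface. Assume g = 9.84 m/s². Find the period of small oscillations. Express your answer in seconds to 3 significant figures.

1.12 s

I_cm = (2/3)mr² = 0.1031 kg·m². The pivot is at distance d = 0.189 m from the centre of mass.
By the parallel-axis theorem, I = I_cm + md² = 0.1031 + 0.1547 = 0.2578 kg·m².
T = 2π√(I/(mgd)) = 2π√(0.2578/(4.33 × 9.84 × 0.189)) = 1.12 s.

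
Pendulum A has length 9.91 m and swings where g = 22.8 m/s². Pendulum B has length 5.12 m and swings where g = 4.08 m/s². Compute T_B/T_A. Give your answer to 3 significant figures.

T = 2π√(L/g), so T_B/T_A = √((L_B/g_B)/(L_A/g_A)) = √((5.12/4.08)/(9.91/22.8)) = 1.70.

1.70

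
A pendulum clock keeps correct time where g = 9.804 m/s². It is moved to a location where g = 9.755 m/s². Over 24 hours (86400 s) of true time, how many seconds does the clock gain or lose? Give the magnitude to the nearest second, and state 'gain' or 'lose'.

lose 216 s

The clock's period scales as T ∝ 1/√g, so T'/T = √(9.804/9.755) = 1.00251.
In 86400 s of true time the clock registers 86400/1.00251 = 86183.8 s, so it loses 216 s.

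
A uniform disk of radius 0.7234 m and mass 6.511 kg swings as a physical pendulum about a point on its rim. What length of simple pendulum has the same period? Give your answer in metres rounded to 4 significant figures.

1.085 m

The equivalent simple-pendulum length is L_eq = I/(md), where I is about the pivot and d = 0.72340 m.
I_cm = ½mR² = 1.7036 kg·m², so I = I_cm + md² = 1.7036 + 3.4073 = 5.1109 kg·m².
L_eq = 5.1109/(6.511 × 0.72340) = 1.085 m.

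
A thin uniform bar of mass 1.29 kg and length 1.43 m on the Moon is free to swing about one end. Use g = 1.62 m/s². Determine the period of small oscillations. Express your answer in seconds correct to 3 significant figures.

4.82 s

For a physical pendulum T = 2π√(I/(mgd)), with d = 0.7150 m from pivot to centre of mass.
I_cm = mL²/12 = 1.29 × 1.43²/12 = 0.2198 kg·m²; I = I_cm + md² = 0.2198 + 1.29 × 0.7150² = 0.8793 kg·m².
T = 2π√(0.8793/(1.29 × 1.62 × 0.7150)) = 4.82 s.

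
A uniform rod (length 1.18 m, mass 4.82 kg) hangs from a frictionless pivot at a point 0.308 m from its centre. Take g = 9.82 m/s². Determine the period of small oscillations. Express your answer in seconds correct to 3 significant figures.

1.66 s

For a physical pendulum T = 2π√(I/(mgd)), with d = 0.3080 m from pivot to centre of mass.
I_cm = mL²/12 = 4.82 × 1.18²/12 = 0.5593 kg·m²; I = I_cm + md² = 0.5593 + 4.82 × 0.3080² = 1.017 kg·m².
T = 2π√(1.017/(4.82 × 9.82 × 0.3080)) = 1.66 s.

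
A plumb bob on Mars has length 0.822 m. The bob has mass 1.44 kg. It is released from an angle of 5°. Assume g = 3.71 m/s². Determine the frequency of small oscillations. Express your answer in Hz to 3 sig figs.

T = 2π√(L/g) = 2π√(0.822/3.71) = 2.958 s, so f = 1/T = 0.338 Hz.

0.338 Hz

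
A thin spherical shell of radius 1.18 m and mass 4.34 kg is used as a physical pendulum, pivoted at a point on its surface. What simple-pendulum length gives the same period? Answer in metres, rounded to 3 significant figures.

The equivalent simple-pendulum length is L_eq = I/(md), where I is about the pivot and d = 1.180 m.
I_cm = (2/3)mR² = 4.029 kg·m², so I = I_cm + md² = 4.029 + 6.043 = 10.07 kg·m².
L_eq = 10.07/(4.34 × 1.180) = 1.97 m.

1.97 m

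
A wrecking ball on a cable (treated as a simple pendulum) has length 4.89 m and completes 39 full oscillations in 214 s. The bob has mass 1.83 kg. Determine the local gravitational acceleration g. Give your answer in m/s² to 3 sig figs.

6.41 m/s²

T = 214/39 = 5.487 s.
From T = 2π√(L/g), g = 4π²L/T² = 4π² × 4.89/5.487² = 6.41 m/s².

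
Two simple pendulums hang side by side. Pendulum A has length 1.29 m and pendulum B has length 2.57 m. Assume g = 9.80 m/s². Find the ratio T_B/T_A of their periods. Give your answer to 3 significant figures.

1.41

T ∝ √L, so T_B/T_A = √(L_B/L_A) = √(2.57/1.29) = 1.41.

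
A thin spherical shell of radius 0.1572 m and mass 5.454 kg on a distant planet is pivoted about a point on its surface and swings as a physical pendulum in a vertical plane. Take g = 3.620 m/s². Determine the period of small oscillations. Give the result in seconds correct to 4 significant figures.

I_cm = (2/3)mr² = 0.089852 kg·m². The pivot is at distance d = 0.1572 m from the centre of mass.
By the parallel-axis theorem, I = I_cm + md² = 0.089852 + 0.13478 = 0.22463 kg·m².
T = 2π√(I/(mgd)) = 2π√(0.22463/(5.454 × 3.620 × 0.1572)) = 1.690 s.

1.690 s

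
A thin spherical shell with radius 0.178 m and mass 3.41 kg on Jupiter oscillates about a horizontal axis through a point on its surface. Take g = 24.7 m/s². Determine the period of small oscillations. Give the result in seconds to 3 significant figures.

0.689 s

I_cm = (2/3)mr² = 0.07203 kg·m². The pivot is at distance d = 0.178 m from the centre of mass.
By the parallel-axis theorem, I = I_cm + md² = 0.07203 + 0.1080 = 0.1801 kg·m².
T = 2π√(I/(mgd)) = 2π√(0.1801/(3.41 × 24.7 × 0.178)) = 0.689 s.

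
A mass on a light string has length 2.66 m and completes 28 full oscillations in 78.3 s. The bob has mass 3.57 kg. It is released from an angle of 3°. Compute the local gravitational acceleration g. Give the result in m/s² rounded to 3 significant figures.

13.4 m/s²

T = 78.3/28 = 2.796 s.
From T = 2π√(L/g), g = 4π²L/T² = 4π² × 2.66/2.796² = 13.4 m/s².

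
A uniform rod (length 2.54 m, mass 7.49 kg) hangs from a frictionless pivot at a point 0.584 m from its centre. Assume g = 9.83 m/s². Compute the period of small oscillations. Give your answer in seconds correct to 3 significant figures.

2.46 s

For a physical pendulum T = 2π√(I/(mgd)), with d = 0.5840 m from pivot to centre of mass.
I_cm = mL²/12 = 7.49 × 2.54²/12 = 4.027 kg·m²; I = I_cm + md² = 4.027 + 7.49 × 0.5840² = 6.581 kg·m².
T = 2π√(6.581/(7.49 × 9.83 × 0.5840)) = 2.46 s.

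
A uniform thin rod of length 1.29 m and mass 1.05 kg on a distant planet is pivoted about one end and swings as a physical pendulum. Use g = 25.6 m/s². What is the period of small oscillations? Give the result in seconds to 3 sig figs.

1.15 s

For a physical pendulum T = 2π√(I/(mgd)), with d = 0.6450 m from pivot to centre of mass.
I_cm = mL²/12 = 1.05 × 1.29²/12 = 0.1456 kg·m²; I = I_cm + md² = 0.1456 + 1.05 × 0.6450² = 0.5824 kg·m².
T = 2π√(0.5824/(1.05 × 25.6 × 0.6450)) = 1.15 s.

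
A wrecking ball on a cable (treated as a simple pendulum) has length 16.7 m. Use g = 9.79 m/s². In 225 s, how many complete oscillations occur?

T = 2π√(L/g) = 2π√(16.7/9.79) = 8.206 s.
Number of complete oscillations = ⌊225/8.206⌋ = ⌊27.42⌋ = 27.

27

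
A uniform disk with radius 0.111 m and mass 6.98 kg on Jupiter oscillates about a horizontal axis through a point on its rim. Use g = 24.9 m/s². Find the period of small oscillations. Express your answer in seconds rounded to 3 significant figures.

I_cm = ½mr² = 0.04300 kg·m². The pivot is at distance d = 0.111 m from the centre of mass.
By the parallel-axis theorem, I = I_cm + md² = 0.04300 + 0.08600 = 0.1290 kg·m².
T = 2π√(I/(mgd)) = 2π√(0.1290/(6.98 × 24.9 × 0.111)) = 0.514 s.

0.514 s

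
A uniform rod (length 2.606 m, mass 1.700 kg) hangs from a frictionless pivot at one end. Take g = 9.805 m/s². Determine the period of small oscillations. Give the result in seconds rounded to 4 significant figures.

For a physical pendulum T = 2π√(I/(mgd)), with d = 1.3030 m from pivot to centre of mass.
I_cm = mL²/12 = 1.700 × 2.606²/12 = 0.96209 kg·m²; I = I_cm + md² = 0.96209 + 1.700 × 1.3030² = 3.8484 kg·m².
T = 2π√(3.8484/(1.700 × 9.805 × 1.3030)) = 2.645 s.

2.645 s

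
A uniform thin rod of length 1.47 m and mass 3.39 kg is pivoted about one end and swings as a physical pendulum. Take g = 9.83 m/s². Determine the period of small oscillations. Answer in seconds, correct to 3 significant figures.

1.98 s

For a physical pendulum T = 2π√(I/(mgd)), with d = 0.7350 m from pivot to centre of mass.
I_cm = mL²/12 = 3.39 × 1.47²/12 = 0.6105 kg·m²; I = I_cm + md² = 0.6105 + 3.39 × 0.7350² = 2.442 kg·m².
T = 2π√(2.442/(3.39 × 9.83 × 0.7350)) = 1.98 s.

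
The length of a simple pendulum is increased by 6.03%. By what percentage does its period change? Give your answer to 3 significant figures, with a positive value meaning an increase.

2.97%

T ∝ √L, so T'/T = √(1.060) = 1.030.
Percentage change in T = (1.030 − 1) × 100% = 2.97%.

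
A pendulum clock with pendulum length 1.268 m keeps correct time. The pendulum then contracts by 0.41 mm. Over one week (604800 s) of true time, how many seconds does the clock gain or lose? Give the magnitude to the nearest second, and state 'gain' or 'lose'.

T ∝ √L, so T'/T = √(1.26759/1.268) = 0.999838.
In 604800 s of true time the clock registers 604800/0.999838 = 604897.8 s, so it gains 98 s.

gain 98 s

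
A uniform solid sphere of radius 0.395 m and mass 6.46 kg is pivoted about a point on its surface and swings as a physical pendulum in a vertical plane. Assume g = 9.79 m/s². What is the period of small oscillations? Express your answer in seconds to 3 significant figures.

I_cm = (2/5)mr² = 0.4032 kg·m². The pivot is at distance d = 0.395 m from the centre of mass.
By the parallel-axis theorem, I = I_cm + md² = 0.4032 + 1.008 = 1.411 kg·m².
T = 2π√(I/(mgd)) = 2π√(1.411/(6.46 × 9.79 × 0.395)) = 1.49 s.

1.49 s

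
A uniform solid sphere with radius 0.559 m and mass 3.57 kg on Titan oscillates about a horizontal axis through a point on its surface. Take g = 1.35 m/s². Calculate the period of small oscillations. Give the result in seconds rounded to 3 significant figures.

4.78 s

I_cm = (2/5)mr² = 0.4462 kg·m². The pivot is at distance d = 0.559 m from the centre of mass.
By the parallel-axis theorem, I = I_cm + md² = 0.4462 + 1.116 = 1.562 kg·m².
T = 2π√(I/(mgd)) = 2π√(1.562/(3.57 × 1.35 × 0.559)) = 4.78 s.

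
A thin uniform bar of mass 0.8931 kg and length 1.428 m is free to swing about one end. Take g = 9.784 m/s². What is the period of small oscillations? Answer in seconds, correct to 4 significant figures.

For a physical pendulum T = 2π√(I/(mgd)), with d = 0.71400 m from pivot to centre of mass.
I_cm = mL²/12 = 0.8931 × 1.428²/12 = 0.15177 kg·m²; I = I_cm + md² = 0.15177 + 0.8931 × 0.71400² = 0.60707 kg·m².
T = 2π√(0.60707/(0.8931 × 9.784 × 0.71400)) = 1.960 s.

1.960 s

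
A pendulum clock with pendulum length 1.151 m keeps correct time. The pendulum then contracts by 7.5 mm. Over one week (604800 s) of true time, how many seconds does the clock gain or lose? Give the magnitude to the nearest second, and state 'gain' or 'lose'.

gain 1980 s

T ∝ √L, so T'/T = √(1.14350/1.151) = 0.996737.
In 604800 s of true time the clock registers 604800/0.996737 = 606780.1 s, so it gains 1980 s.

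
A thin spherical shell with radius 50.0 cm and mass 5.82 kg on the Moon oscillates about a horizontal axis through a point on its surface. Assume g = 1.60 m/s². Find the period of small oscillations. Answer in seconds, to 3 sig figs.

4.53 s

I_cm = (2/3)mr² = 0.9700 kg·m². The pivot is at distance d = 0.500 m from the centre of mass.
By the parallel-axis theorem, I = I_cm + md² = 0.9700 + 1.455 = 2.425 kg·m².
T = 2π√(I/(mgd)) = 2π√(2.425/(5.82 × 1.60 × 0.500)) = 4.53 s.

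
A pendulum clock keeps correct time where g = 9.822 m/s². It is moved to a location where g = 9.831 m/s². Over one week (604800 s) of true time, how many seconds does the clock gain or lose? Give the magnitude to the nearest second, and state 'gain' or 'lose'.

The clock's period scales as T ∝ 1/√g, so T'/T = √(9.822/9.831) = 0.999542.
In 604800 s of true time the clock registers 604800/0.999542 = 605077.0 s, so it gains 277 s.

gain 277 s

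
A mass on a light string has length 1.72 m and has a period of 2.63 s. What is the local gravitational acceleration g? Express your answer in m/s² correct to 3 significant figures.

9.82 m/s²

From T = 2π√(L/g), g = 4π²L/T² = 4π² × 1.72/2.630² = 9.82 m/s².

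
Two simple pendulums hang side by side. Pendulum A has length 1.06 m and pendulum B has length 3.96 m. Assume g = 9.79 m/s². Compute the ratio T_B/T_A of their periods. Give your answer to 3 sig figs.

1.93

T ∝ √L, so T_B/T_A = √(L_B/L_A) = √(3.96/1.06) = 1.93.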